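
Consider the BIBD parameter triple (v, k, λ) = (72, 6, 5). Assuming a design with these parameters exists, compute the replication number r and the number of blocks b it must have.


Any 2-(v, k, λ) BIBD satisfies two necessary conditions:
  (i)  Each point sits in r blocks, and counting incidences through any fixed point gives r(k − 1) = λ(v − 1), so r = λ(v − 1)/(k − 1).
  (ii) Total incidences bk = vr, so b = vr/k.
Step 1: r = λ(v − 1)/(k − 1) = 5·(72 − 1)/(6 − 1) = 5·71/5 = 355/5 = 71.
Step 2: b = vr/k = 72·71/6 = 5112/6 = 852.
Check integrality: r = 71 ∈ Z ✓, b = 852 ∈ Z ✓.
(These identities are necessary conditions: they determine r and b for any design with these parameters, but do not by themselves prove that one exists.)

r = 71, b = 852.


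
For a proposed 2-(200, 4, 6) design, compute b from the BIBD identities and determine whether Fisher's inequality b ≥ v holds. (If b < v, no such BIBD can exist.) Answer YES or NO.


r = λ(v − 1)/(k − 1) = 6·199/3 = 398.
b = vr/k = 200·398/4 = 19900.
Fisher's inequality: b ≥ v ⇔ 19900 ≥ 200? YES.

YES


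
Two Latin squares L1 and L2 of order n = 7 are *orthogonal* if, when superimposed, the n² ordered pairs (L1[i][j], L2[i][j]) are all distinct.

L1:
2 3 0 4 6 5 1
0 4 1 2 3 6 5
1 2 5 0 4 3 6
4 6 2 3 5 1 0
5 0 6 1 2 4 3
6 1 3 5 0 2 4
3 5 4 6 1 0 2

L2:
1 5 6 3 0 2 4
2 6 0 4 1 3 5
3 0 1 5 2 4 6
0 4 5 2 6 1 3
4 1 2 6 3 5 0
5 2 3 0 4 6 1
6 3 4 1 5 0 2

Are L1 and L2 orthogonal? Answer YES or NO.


Form the n² = 49 superimposed pairs (L1[i][j], L2[i][j]), row by row (rows and columns indexed from 0):
row 0: (2,1) (3,5) (0,6) (4,3) (6,0) (5,2) (1,4)
row 1: (0,2) (4,6) (1,0) (2,4) (3,1) (6,3) (5,5)
row 2: (1,3) (2,0) (5,1) (0,5) (4,2) (3,4) (6,6)
row 3: (4,0) (6,4) (2,5) (3,2) (5,6) (1,1) (0,3)
row 4: (5,4) (0,1) (6,2) (1,6) (2,3) (4,5) (3,0)
row 5: (6,5) (1,2) (3,3) (5,0) (0,4) (2,6) (4,1)
row 6: (3,6) (5,3) (4,4) (6,1) (1,5) (0,0) (2,2)
Orthogonality requires all 49 pairs distinct.
Check by first coordinate: for each symbol s of L1, list the L2 entries in the n cells where L1 = s; they must all differ.
  L1 = 0: L2 entries (in reading order) 6, 2, 5, 3, 1, 4, 0 — all 7 distinct ✓
  L1 = 1: L2 entries (in reading order) 4, 0, 3, 1, 6, 2, 5 — all 7 distinct ✓
  L1 = 2: L2 entries (in reading order) 1, 4, 0, 5, 3, 6, 2 — all 7 distinct ✓
  L1 = 3: L2 entries (in reading order) 5, 1, 4, 2, 0, 3, 6 — all 7 distinct ✓
  L1 = 4: L2 entries (in reading order) 3, 6, 2, 0, 5, 1, 4 — all 7 distinct ✓
  L1 = 5: L2 entries (in reading order) 2, 5, 1, 6, 4, 0, 3 — all 7 distinct ✓
  L1 = 6: L2 entries (in reading order) 0, 3, 6, 4, 2, 5, 1 — all 7 distinct ✓
Every symbol of L1 meets every symbol of L2 exactly once, so all 49 pairs are distinct (49 of 49).
Conclusion: YES.

YES


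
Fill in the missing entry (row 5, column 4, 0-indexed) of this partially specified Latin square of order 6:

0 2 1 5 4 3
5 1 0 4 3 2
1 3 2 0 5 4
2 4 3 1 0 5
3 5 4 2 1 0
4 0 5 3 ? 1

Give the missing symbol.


Row 5 contains symbols [0, 1, 3, 4, 5] — missing [2].
Column 4 contains symbols [0, 1, 3, 4, 5] — missing [2].
The missing symbol must appear in both missing sets; intersection = [2].
Therefore the hidden value is 2.

Missing value = 2.


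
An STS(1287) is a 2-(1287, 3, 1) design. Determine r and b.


An STS(v) is a 2-(v, 3, 1) BIBD: block size k = 3, λ = 1.
Replication: r(k − 1) = λ(v − 1) ⇒ r·2 = 1287 − 1 = 1286 ⇒ r = 643.
Block count: b = v(v − 1)/6 = 1287·1286/6 = 1655082/6 = 275847.
(Check via bk = vr: 275847·3 = 827541 = 1287·643 = 827541 ✓.)

r = 643, b = 275847.


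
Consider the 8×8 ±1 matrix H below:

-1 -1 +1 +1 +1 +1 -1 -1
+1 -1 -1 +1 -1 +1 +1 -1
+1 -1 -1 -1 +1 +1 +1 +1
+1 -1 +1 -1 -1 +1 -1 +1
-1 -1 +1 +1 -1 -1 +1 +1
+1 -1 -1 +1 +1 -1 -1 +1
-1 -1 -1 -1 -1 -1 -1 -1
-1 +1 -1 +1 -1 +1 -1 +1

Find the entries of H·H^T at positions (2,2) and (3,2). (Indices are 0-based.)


Row 2 of H: [1, -1, -1, -1, 1, 1, 1, 1].
Row 3 of H: [1, -1, 1, -1, -1, 1, -1, 1].
(H·H^T)[2][2] = Σ_j H[2][j]·H[2][j] = (1)² + (-1)² + (-1)² + (-1)² + (1)² + (1)² + (1)² + (1)² = 1 + 1 + 1 + 1 + 1 + 1 + 1 + 1 = 8.
(H·H^T)[3][2] = Σ_j H[3][j]·H[2][j] = (1)·(1) + (-1)·(-1) + (1)·(-1) + (-1)·(-1) + (-1)·(1) + (1)·(1) + (-1)·(1) + (1)·(1) = 1 + 1 + -1 + 1 + -1 + 1 + -1 + 1 = 2.
Rows 3 and 2 are not orthogonal (dot product = 2 ≠ 0), so H is not a Hadamard matrix.

(2,2) entry = 8; (3,2) entry = 2.


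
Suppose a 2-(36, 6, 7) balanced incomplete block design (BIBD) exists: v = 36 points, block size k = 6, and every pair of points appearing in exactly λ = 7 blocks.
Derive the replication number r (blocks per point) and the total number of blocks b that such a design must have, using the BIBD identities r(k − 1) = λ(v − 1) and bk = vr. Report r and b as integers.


Any 2-(v, k, λ) BIBD satisfies two necessary conditions:
  (i)  Each point sits in r blocks, and counting incidences through any fixed point gives r(k − 1) = λ(v − 1), so r = λ(v − 1)/(k − 1).
  (ii) Total incidences bk = vr, so b = vr/k.
Step 1: r = λ(v − 1)/(k − 1) = 7·(36 − 1)/(6 − 1) = 7·35/5 = 245/5 = 49.
Step 2: b = vr/k = 36·49/6 = 1764/6 = 294.
Check integrality: r = 49 ∈ Z ✓, b = 294 ∈ Z ✓.
(These identities are necessary conditions: they determine r and b for any design with these parameters, but do not by themselves prove that one exists.)

r = 49, b = 294.


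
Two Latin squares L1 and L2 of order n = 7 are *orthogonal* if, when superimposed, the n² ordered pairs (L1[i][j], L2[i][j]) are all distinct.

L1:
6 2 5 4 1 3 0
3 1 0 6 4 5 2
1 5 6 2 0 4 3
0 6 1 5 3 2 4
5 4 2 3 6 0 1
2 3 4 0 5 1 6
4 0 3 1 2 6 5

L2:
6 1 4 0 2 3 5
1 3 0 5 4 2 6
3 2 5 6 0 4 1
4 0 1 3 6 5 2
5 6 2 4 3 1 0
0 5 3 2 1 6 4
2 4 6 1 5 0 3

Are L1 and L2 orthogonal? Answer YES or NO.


Form the n² = 49 superimposed pairs (L1[i][j], L2[i][j]), row by row (rows and columns indexed from 0):
row 0: (6,6) (2,1) (5,4) (4,0) (1,2) (3,3) (0,5)
row 1: (3,1) (1,3) (0,0) (6,5) (4,4) (5,2) (2,6)
row 2: (1,3) (5,2) (6,5) (2,6) (0,0) (4,4) (3,1)
row 3: (0,4) (6,0) (1,1) (5,3) (3,6) (2,5) (4,2)
row 4: (5,5) (4,6) (2,2) (3,4) (6,3) (0,1) (1,0)
row 5: (2,0) (3,5) (4,3) (0,2) (5,1) (1,6) (6,4)
row 6: (4,2) (0,4) (3,6) (1,1) (2,5) (6,0) (5,3)
Orthogonality requires all 49 pairs distinct.
But the pair (1,3) repeats: cell (1,1) has L1 = 1, L2 = 3, and cell (2,0) has L1 = 1, L2 = 3.
A repeated pair means some other pair never occurs (only 35 distinct pairs out of 49), so the squares are not orthogonal.
Conclusion: NO.

NO


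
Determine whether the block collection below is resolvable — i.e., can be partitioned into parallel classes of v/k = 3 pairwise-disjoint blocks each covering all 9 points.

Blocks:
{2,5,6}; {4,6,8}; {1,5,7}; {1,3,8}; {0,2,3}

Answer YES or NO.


v = 9, block size k = 3, number of blocks = 5.
For resolvability, blocks must partition into parallel classes of size v/k = 3.
Total blocks must therefore be a multiple of 3: 5 = 3·1 + 2 ⇒ not divisible ✗.
Resolvable? NO.

NO


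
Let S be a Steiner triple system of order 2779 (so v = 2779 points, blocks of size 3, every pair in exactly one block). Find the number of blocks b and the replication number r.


An STS(v) is a 2-(v, 3, 1) BIBD: block size k = 3, λ = 1.
Replication: r(k − 1) = λ(v − 1) ⇒ r·2 = 2779 − 1 = 2778 ⇒ r = 1389.
Block count: b = v(v − 1)/6 = 2779·2778/6 = 7720062/6 = 1286677.
(Check via bk = vr: 1286677·3 = 3860031 = 2779·1389 = 3860031 ✓.)

r = 1389, b = 1286677.


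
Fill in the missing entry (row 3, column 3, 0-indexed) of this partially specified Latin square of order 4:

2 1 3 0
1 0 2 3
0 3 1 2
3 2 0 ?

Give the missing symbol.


Row 3 contains symbols [0, 2, 3] — missing [1].
Column 3 contains symbols [0, 2, 3] — missing [1].
The missing symbol must appear in both missing sets; intersection = [1].
Therefore the hidden value is 1.

Missing value = 1.


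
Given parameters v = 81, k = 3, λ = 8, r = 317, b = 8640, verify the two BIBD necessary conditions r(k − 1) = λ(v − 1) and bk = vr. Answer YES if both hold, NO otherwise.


Condition (i): r(k − 1) = 317·2 = 634; λ(v − 1) = 8·80 = 640. Match? NO.
Condition (ii): bk = 8640·3 = 25920; vr = 81·317 = 25677. Match? NO.
Both conditions hold? NO.

NO


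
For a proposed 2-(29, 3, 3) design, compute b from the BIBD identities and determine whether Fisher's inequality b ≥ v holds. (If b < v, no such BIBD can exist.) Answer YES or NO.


b = λv(v − 1)/(k(k − 1)) = 3·29·28/(3·2) = 2436/6 = 406.
Compare with v = 29: b ≥ v, so Fisher's inequality holds.

YES


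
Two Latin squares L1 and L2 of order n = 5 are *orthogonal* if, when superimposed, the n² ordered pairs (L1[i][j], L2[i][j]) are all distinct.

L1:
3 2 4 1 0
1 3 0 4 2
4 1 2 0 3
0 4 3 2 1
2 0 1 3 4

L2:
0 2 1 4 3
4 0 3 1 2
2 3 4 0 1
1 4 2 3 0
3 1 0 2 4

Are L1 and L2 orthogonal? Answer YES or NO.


Form the n² = 25 superimposed pairs (L1[i][j], L2[i][j]), row by row (rows and columns indexed from 0):
row 0: (3,0) (2,2) (4,1) (1,4) (0,3)
row 1: (1,4) (3,0) (0,3) (4,1) (2,2)
row 2: (4,2) (1,3) (2,4) (0,0) (3,1)
row 3: (0,1) (4,4) (3,2) (2,3) (1,0)
row 4: (2,3) (0,1) (1,0) (3,2) (4,4)
Orthogonality requires all 25 pairs distinct.
But the pair (1,4) repeats: cell (0,3) has L1 = 1, L2 = 4, and cell (1,0) has L1 = 1, L2 = 4.
A repeated pair means some other pair never occurs (only 15 distinct pairs out of 25), so the squares are not orthogonal.
Conclusion: NO.

NO


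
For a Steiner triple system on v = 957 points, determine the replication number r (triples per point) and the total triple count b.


An STS(v) is a 2-(v, 3, 1) BIBD: block size k = 3, λ = 1.
Replication: r(k − 1) = λ(v − 1) ⇒ r·2 = 957 − 1 = 956 ⇒ r = 478.
Block count: bk = vr ⇒ b·3 = 957·478 = 457446 ⇒ b = 152482.
(Check via b = v(v − 1)/6 = 957·956/6 = 914892/6 = 152482.)

r = 478, b = 152482.


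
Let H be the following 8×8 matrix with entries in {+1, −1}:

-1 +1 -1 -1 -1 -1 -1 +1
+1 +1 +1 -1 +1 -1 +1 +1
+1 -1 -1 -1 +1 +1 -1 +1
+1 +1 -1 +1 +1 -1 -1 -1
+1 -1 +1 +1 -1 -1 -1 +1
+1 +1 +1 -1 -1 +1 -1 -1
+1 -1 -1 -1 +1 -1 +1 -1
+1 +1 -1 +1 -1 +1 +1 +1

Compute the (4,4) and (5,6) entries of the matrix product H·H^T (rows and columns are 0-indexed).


Row 4 of H: [1, -1, 1, 1, -1, -1, -1, 1].
Row 5 of H: [1, 1, 1, -1, -1, 1, -1, -1].
Row 6 of H: [1, -1, -1, -1, 1, -1, 1, -1].
(H·H^T)[4][4] = Σ_j H[4][j]·H[4][j] = (1)² + (-1)² + (1)² + (1)² + (-1)² + (-1)² + (-1)² + (1)² = 1 + 1 + 1 + 1 + 1 + 1 + 1 + 1 = 8.
(H·H^T)[5][6] = Σ_j H[5][j]·H[6][j] = (1)·(1) + (1)·(-1) + (1)·(-1) + (-1)·(-1) + (-1)·(1) + (1)·(-1) + (-1)·(1) + (-1)·(-1) = 1 + -1 + -1 + 1 + -1 + -1 + -1 + 1 = -2.
Rows 5 and 6 are not orthogonal (dot product = -2 ≠ 0), so H is not a Hadamard matrix.

(4,4) entry = 8; (5,6) entry = -2.


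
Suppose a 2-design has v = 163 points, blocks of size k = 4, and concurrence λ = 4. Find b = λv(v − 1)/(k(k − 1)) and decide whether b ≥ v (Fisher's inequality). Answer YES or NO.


r = λ(v − 1)/(k − 1) = 4·162/3 = 216.
b = vr/k = 163·216/4 = 8802.
Fisher's inequality: b ≥ v ⇔ 8802 ≥ 163? YES.

YES


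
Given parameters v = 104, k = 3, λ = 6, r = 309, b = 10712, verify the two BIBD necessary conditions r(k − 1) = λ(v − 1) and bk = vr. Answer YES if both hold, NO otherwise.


Condition (i): r(k − 1) = 309·2 = 618; λ(v − 1) = 6·103 = 618. Match? YES.
Condition (ii): bk = 10712·3 = 32136; vr = 104·309 = 32136. Match? YES.
Both conditions hold? YES.

YES


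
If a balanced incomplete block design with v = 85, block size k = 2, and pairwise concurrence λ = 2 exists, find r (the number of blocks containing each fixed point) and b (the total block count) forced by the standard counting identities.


Any 2-(v, k, λ) BIBD satisfies two necessary conditions:
  (i)  Each point sits in r blocks, and counting incidences through any fixed point gives r(k − 1) = λ(v − 1), so r = λ(v − 1)/(k − 1).
  (ii) Total incidences bk = vr, so b = vr/k.
Step 1: r = λ(v − 1)/(k − 1) = 2·(85 − 1)/(2 − 1) = 2·84/1 = 168/1 = 168.
Step 2: b = vr/k = 85·168/2 = 14280/2 = 7140.
Check integrality: r = 168 ∈ Z ✓, b = 7140 ∈ Z ✓.
(These identities are necessary conditions: they determine r and b for any design with these parameters, but do not by themselves prove that one exists.)

r = 168, b = 7140.


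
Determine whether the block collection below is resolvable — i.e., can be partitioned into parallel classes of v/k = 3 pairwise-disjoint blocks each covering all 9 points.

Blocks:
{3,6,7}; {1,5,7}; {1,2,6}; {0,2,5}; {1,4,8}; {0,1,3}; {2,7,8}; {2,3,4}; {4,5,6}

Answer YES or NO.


v = 9, block size k = 3, number of blocks = 9.
For resolvability, blocks must partition into parallel classes of size v/k = 3.
Total blocks must therefore be a multiple of 3: 9 = 3·3 + 0 ⇒ divisible ✓.
Consider block {1,5,7}. The only other block(s) in the collection disjoint from it are {2,3,4} — just 1 block(s). Any parallel class containing {1,5,7} would need 2 other blocks each disjoint from it, so no parallel class of size 3 can contain {1,5,7}.
Since every block must belong to some parallel class in a resolution, the collection cannot be partitioned into parallel classes.
Resolvable? NO.

NO


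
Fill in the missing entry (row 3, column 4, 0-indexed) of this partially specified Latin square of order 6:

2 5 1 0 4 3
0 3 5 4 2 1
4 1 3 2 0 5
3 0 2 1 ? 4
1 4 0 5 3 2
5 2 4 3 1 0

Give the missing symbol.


Row 3 contains symbols [0, 1, 2, 3, 4] — missing [5].
Column 4 contains symbols [0, 1, 2, 3, 4] — missing [5].
The missing symbol must appear in both missing sets; intersection = [5].
Therefore the hidden value is 5.

Missing value = 5.


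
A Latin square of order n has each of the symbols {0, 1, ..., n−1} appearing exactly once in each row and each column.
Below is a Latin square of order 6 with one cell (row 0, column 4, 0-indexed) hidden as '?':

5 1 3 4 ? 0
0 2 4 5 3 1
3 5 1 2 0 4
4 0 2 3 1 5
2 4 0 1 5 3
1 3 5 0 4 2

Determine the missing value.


Row 0 contains symbols [0, 1, 3, 4, 5] — missing [2].
Column 4 contains symbols [0, 1, 3, 4, 5] — missing [2].
The missing symbol must appear in both missing sets; intersection = [2].
Therefore the hidden value is 2.

Missing value = 2.


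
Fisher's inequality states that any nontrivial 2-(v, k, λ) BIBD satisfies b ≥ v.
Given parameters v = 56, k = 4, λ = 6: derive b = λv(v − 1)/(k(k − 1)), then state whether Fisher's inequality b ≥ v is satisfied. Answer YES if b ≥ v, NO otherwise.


r = λ(v − 1)/(k − 1) = 6·55/3 = 110.
b = vr/k = 56·110/4 = 1540.
Fisher's inequality: b ≥ v ⇔ 1540 ≥ 56? YES.

YES


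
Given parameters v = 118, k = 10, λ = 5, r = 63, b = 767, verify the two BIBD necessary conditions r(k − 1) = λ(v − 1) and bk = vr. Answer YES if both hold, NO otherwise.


Condition (i): r(k − 1) = 63·9 = 567; λ(v − 1) = 5·117 = 585. Match? NO.
Condition (ii): bk = 767·10 = 7670; vr = 118·63 = 7434. Match? NO.
Both conditions hold? NO.

NO


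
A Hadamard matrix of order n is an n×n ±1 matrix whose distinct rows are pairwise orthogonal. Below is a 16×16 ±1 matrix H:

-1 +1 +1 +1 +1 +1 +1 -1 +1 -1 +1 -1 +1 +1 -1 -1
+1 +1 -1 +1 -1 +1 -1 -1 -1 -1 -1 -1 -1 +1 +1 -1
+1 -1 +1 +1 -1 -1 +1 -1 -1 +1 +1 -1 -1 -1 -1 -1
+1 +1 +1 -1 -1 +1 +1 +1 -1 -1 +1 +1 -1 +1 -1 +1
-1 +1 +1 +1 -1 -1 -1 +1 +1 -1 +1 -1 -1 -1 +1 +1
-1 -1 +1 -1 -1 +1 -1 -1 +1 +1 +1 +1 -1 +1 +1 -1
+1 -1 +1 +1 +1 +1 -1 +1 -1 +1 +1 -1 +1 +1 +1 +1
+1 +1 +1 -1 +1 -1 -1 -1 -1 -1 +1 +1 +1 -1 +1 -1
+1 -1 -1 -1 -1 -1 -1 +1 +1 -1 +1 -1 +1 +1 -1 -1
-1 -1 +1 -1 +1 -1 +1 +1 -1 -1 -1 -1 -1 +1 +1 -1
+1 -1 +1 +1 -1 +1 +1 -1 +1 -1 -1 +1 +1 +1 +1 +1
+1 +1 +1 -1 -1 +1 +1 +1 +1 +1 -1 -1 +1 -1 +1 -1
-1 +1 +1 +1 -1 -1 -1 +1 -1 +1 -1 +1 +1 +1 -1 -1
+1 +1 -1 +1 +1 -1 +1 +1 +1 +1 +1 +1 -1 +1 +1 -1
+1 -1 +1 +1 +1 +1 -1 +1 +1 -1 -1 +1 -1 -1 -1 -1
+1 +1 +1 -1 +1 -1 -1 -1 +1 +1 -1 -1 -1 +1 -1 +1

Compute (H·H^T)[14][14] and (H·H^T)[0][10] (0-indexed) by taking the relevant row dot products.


Row 0 of H: [-1, 1, 1, 1, 1, 1, 1, -1, 1, -1, 1, -1, 1, 1, -1, -1].
Row 10 of H: [1, -1, 1, 1, -1, 1, 1, -1, 1, -1, -1, 1, 1, 1, 1, 1].
Row 14 of H: [1, -1, 1, 1, 1, 1, -1, 1, 1, -1, -1, 1, -1, -1, -1, -1].
(H·H^T)[14][14] = Σ_j H[14][j]·H[14][j] = (1)² + (-1)² + (1)² + (1)² + (1)² + (1)² + (-1)² + (1)² + (1)² + (-1)² + (-1)² + (1)² + (-1)² + (-1)² + (-1)² + (-1)² = 1 + 1 + 1 + 1 + 1 + 1 + 1 + 1 + 1 + 1 + 1 + 1 + 1 + 1 + 1 + 1 = 16.
(H·H^T)[0][10] = Σ_j H[0][j]·H[10][j] = (-1)·(1) + (1)·(-1) + (1)·(1) + (1)·(1) + (1)·(-1) + (1)·(1) + (1)·(1) + (-1)·(-1) + (1)·(1) + (-1)·(-1) + (1)·(-1) + (-1)·(1) + (1)·(1) + (1)·(1) + (-1)·(1) + (-1)·(1) = -1 + -1 + 1 + 1 + -1 + 1 + 1 + 1 + 1 + 1 + -1 + -1 + 1 + 1 + -1 + -1 = 2.
Rows 0 and 10 are not orthogonal (dot product = 2 ≠ 0), so H is not a Hadamard matrix.

(14,14) entry = 16; (0,10) entry = 2.


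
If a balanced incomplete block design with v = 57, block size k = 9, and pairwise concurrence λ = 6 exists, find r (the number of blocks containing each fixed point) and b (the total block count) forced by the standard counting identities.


Any 2-(v, k, λ) BIBD satisfies two necessary conditions:
  (i)  Each point sits in r blocks, and counting incidences through any fixed point gives r(k − 1) = λ(v − 1), so r = λ(v − 1)/(k − 1).
  (ii) Total incidences bk = vr, so b = vr/k.
Step 1: r = λ(v − 1)/(k − 1) = 6·(57 − 1)/(9 − 1) = 6·56/8 = 336/8 = 42.
Step 2: b = vr/k = 57·42/9 = 2394/9 = 266.
Check integrality: r = 42 ∈ Z ✓, b = 266 ∈ Z ✓.
(These identities are necessary conditions: they determine r and b for any design with these parameters, but do not by themselves prove that one exists.)

r = 42, b = 266.


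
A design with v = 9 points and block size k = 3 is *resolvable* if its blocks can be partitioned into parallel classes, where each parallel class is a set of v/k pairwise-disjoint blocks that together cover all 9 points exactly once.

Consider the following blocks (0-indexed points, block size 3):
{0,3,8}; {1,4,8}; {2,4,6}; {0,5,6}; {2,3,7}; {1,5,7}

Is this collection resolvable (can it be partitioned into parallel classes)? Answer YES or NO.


v = 9, block size k = 3, number of blocks = 6.
For resolvability, blocks must partition into parallel classes of size v/k = 3.
Total blocks must therefore be a multiple of 3: 6 = 3·2 + 0 ⇒ divisible ✓.
Greedy packing gives 2 candidate class(es). Each should be a full parallel class (size 3, covers all 9 points).
  Class 1 (3 blocks): {0,3,8}; {2,4,6}; {1,5,7}. Points covered: [0, 1, 2, 3, 4, 5, 6, 7, 8].
  Class 2 (3 blocks): {1,4,8}; {0,5,6}; {2,3,7}. Points covered: [0, 1, 2, 3, 4, 5, 6, 7, 8].
All classes full (size 3)? YES. All classes cover every point? YES.
Resolvable? YES.

YES


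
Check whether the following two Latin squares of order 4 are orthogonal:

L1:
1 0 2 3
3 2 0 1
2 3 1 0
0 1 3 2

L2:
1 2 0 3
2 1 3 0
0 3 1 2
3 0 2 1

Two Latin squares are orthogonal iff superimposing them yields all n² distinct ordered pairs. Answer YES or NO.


Form the n² = 16 superimposed pairs (L1[i][j], L2[i][j]), row by row (rows and columns indexed from 0):
row 0: (1,1) (0,2) (2,0) (3,3)
row 1: (3,2) (2,1) (0,3) (1,0)
row 2: (2,0) (3,3) (1,1) (0,2)
row 3: (0,3) (1,0) (3,2) (2,1)
Orthogonality requires all 16 pairs distinct.
But the pair (2,0) repeats: cell (0,2) has L1 = 2, L2 = 0, and cell (2,0) has L1 = 2, L2 = 0.
A repeated pair means some other pair never occurs (only 8 distinct pairs out of 16), so the squares are not orthogonal.
Conclusion: NO.

NO


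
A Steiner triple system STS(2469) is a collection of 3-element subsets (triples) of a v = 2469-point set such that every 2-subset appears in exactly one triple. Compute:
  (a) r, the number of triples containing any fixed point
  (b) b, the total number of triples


An STS(v) is a 2-(v, 3, 1) BIBD: block size k = 3, λ = 1.
Replication: r(k − 1) = λ(v − 1) ⇒ r·2 = 2469 − 1 = 2468 ⇒ r = 1234.
Block count: bk = vr ⇒ b·3 = 2469·1234 = 3046746 ⇒ b = 1015582.

r = 1234, b = 1015582.


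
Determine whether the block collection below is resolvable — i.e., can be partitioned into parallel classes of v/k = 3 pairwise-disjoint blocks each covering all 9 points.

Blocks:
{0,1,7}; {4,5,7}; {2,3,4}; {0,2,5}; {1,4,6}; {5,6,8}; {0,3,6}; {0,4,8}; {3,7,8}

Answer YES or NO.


v = 9, block size k = 3, number of blocks = 9.
For resolvability, blocks must partition into parallel classes of size v/k = 3.
Total blocks must therefore be a multiple of 3: 9 = 3·3 + 0 ⇒ divisible ✓.
Consider block {4,5,7}. The only other block(s) in the collection disjoint from it are {0,3,6} — just 1 block(s). Any parallel class containing {4,5,7} would need 2 other blocks each disjoint from it, so no parallel class of size 3 can contain {4,5,7}.
Since every block must belong to some parallel class in a resolution, the collection cannot be partitioned into parallel classes.
Resolvable? NO.

NO


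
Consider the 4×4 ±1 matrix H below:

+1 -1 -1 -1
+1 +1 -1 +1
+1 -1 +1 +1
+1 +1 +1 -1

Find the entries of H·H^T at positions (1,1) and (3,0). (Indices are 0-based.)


Row 0 of H: [1, -1, -1, -1].
Row 1 of H: [1, 1, -1, 1].
Row 3 of H: [1, 1, 1, -1].
(H·H^T)[1][1] = Σ_j H[1][j]·H[1][j] = (1)² + (1)² + (-1)² + (1)² = 1 + 1 + 1 + 1 = 4.
(H·H^T)[3][0] = Σ_j H[3][j]·H[0][j] = (1)·(1) + (1)·(-1) + (1)·(-1) + (-1)·(-1) = 1 + -1 + -1 + 1 = 0.
So rows 3 and 0 are orthogonal; the diagonal entry equals n = 4.

(1,1) entry = 4; (3,0) entry = 0.


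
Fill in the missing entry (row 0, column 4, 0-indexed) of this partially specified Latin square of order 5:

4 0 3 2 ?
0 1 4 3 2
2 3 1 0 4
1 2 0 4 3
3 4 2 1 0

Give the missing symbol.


Row 0 contains symbols [0, 2, 3, 4] — missing [1].
Column 4 contains symbols [0, 2, 3, 4] — missing [1].
The missing symbol must appear in both missing sets; intersection = [1].
Therefore the hidden value is 1.

Missing value = 1.


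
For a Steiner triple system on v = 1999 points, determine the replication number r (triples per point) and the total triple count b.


An STS(v) is a 2-(v, 3, 1) BIBD: block size k = 3, λ = 1.
Replication: r(k − 1) = λ(v − 1) ⇒ r·2 = 1999 − 1 = 1998 ⇒ r = 999.
Block count: b = v(v − 1)/6 = 1999·1998/6 = 3994002/6 = 665667.

r = 999, b = 665667.


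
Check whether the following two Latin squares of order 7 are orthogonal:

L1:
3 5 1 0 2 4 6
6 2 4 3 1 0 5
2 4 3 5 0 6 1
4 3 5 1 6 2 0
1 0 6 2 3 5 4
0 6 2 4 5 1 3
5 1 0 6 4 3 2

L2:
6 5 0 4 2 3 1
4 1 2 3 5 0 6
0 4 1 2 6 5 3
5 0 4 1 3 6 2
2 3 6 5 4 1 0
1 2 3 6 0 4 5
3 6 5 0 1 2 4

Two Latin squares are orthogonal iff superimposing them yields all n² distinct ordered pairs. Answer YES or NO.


Form the n² = 49 superimposed pairs (L1[i][j], L2[i][j]), row by row (rows and columns indexed from 0):
row 0: (3,6) (5,5) (1,0) (0,4) (2,2) (4,3) (6,1)
row 1: (6,4) (2,1) (4,2) (3,3) (1,5) (0,0) (5,6)
row 2: (2,0) (4,4) (3,1) (5,2) (0,6) (6,5) (1,3)
row 3: (4,5) (3,0) (5,4) (1,1) (6,3) (2,6) (0,2)
row 4: (1,2) (0,3) (6,6) (2,5) (3,4) (5,1) (4,0)
row 5: (0,1) (6,2) (2,3) (4,6) (5,0) (1,4) (3,5)
row 6: (5,3) (1,6) (0,5) (6,0) (4,1) (3,2) (2,4)
Orthogonality requires all 49 pairs distinct.
Check by first coordinate: for each symbol s of L1, list the L2 entries in the n cells where L1 = s; they must all differ.
  L1 = 0: L2 entries (in reading order) 4, 0, 6, 2, 3, 1, 5 — all 7 distinct ✓
  L1 = 1: L2 entries (in reading order) 0, 5, 3, 1, 2, 4, 6 — all 7 distinct ✓
  L1 = 2: L2 entries (in reading order) 2, 1, 0, 6, 5, 3, 4 — all 7 distinct ✓
  L1 = 3: L2 entries (in reading order) 6, 3, 1, 0, 4, 5, 2 — all 7 distinct ✓
  L1 = 4: L2 entries (in reading order) 3, 2, 4, 5, 0, 6, 1 — all 7 distinct ✓
  L1 = 5: L2 entries (in reading order) 5, 6, 2, 4, 1, 0, 3 — all 7 distinct ✓
  L1 = 6: L2 entries (in reading order) 1, 4, 5, 3, 6, 2, 0 — all 7 distinct ✓
Every symbol of L1 meets every symbol of L2 exactly once, so all 49 pairs are distinct (49 of 49).
Conclusion: YES.

YES


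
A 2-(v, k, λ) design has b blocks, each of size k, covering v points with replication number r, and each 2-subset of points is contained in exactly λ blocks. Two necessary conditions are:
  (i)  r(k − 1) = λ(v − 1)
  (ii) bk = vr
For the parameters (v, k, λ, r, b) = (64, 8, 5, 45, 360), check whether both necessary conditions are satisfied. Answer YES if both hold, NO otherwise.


Condition (i): r(k − 1) = 45·7 = 315; λ(v − 1) = 5·63 = 315. Match? YES.
Condition (ii): bk = 360·8 = 2880; vr = 64·45 = 2880. Match? YES.
Both conditions hold? YES.

YES


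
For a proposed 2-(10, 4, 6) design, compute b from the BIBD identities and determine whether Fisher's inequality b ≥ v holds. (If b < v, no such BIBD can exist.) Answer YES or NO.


r = λ(v − 1)/(k − 1) = 6·9/3 = 18.
b = vr/k = 10·18/4 = 45.
Fisher's inequality: b ≥ v ⇔ 45 ≥ 10? YES.

YES


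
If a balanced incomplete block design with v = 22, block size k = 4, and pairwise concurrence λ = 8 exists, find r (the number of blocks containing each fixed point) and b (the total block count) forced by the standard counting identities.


Any 2-(v, k, λ) BIBD satisfies two necessary conditions:
  (i)  Each point sits in r blocks, and counting incidences through any fixed point gives r(k − 1) = λ(v − 1), so r = λ(v − 1)/(k − 1).
  (ii) Total incidences bk = vr, so b = vr/k.
Step 1: r = λ(v − 1)/(k − 1) = 8·(22 − 1)/(4 − 1) = 8·21/3 = 168/3 = 56.
Step 2: b = vr/k = 22·56/4 = 1232/4 = 308.
Check integrality: r = 56 ∈ Z ✓, b = 308 ∈ Z ✓.
(These identities are necessary conditions: they determine r and b for any design with these parameters, but do not by themselves prove that one exists.)

r = 56, b = 308.


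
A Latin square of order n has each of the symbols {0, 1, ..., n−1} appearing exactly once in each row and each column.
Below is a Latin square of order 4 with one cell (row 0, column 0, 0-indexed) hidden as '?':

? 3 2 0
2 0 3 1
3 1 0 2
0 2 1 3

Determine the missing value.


Row 0 contains symbols [0, 2, 3] — missing [1].
Column 0 contains symbols [0, 2, 3] — missing [1].
The missing symbol must appear in both missing sets; intersection = [1].
Therefore the hidden value is 1.

Missing value = 1.


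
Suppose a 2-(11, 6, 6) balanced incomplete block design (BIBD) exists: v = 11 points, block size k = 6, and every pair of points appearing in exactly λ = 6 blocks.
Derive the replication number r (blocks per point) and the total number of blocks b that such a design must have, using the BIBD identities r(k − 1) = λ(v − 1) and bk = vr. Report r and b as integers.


Any 2-(v, k, λ) BIBD satisfies two necessary conditions:
  (i)  Each point sits in r blocks, and counting incidences through any fixed point gives r(k − 1) = λ(v − 1), so r = λ(v − 1)/(k − 1).
  (ii) Total incidences bk = vr, so b = vr/k.
Step 1: r = λ(v − 1)/(k − 1) = 6·(11 − 1)/(6 − 1) = 6·10/5 = 60/5 = 12.
Step 2: b = vr/k = 11·12/6 = 132/6 = 22.
Check integrality: r = 12 ∈ Z ✓, b = 22 ∈ Z ✓.
(These identities are necessary conditions: they determine r and b for any design with these parameters, but do not by themselves prove that one exists.)

r = 12, b = 22.


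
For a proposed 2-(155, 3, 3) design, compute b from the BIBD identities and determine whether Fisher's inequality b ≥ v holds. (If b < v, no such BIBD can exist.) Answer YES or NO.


r = λ(v − 1)/(k − 1) = 3·154/2 = 231.
b = vr/k = 155·231/3 = 11935.
Fisher's inequality: b ≥ v ⇔ 11935 ≥ 155? YES.

YES


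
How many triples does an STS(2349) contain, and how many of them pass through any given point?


An STS(v) is a 2-(v, 3, 1) BIBD: block size k = 3, λ = 1.
Replication: r(k − 1) = λ(v − 1) ⇒ r·2 = 2349 − 1 = 2348 ⇒ r = 1174.
Block count: bk = vr ⇒ b·3 = 2349·1174 = 2757726 ⇒ b = 919242.
(Check via b = v(v − 1)/6 = 2349·2348/6 = 5515452/6 = 919242.)

r = 1174, b = 919242.


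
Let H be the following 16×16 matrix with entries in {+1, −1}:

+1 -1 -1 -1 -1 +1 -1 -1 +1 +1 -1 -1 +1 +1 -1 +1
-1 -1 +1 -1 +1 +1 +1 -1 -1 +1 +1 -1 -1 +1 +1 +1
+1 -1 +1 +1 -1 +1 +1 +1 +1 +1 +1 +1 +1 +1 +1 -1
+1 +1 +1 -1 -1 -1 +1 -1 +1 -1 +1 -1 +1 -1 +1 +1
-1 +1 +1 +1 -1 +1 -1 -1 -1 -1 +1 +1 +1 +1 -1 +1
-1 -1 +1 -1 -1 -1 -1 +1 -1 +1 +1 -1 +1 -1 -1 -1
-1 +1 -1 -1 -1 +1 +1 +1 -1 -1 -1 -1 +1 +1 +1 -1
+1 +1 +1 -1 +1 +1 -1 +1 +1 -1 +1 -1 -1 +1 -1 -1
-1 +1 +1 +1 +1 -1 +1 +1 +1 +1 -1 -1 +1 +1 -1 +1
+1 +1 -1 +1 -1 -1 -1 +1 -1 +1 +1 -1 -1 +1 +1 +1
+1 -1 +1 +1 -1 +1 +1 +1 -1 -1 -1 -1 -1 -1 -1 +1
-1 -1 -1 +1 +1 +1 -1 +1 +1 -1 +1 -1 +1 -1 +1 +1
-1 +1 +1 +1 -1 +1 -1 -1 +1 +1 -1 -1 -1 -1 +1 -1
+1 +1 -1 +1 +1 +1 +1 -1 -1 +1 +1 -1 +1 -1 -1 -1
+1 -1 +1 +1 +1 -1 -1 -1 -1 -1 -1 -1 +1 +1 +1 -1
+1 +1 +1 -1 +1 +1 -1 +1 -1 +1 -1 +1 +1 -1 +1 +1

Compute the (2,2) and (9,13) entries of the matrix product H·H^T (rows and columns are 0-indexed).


Row 2 of H: [1, -1, 1, 1, -1, 1, 1, 1, 1, 1, 1, 1, 1, 1, 1, -1].
Row 9 of H: [1, 1, -1, 1, -1, -1, -1, 1, -1, 1, 1, -1, -1, 1, 1, 1].
Row 13 of H: [1, 1, -1, 1, 1, 1, 1, -1, -1, 1, 1, -1, 1, -1, -1, -1].
(H·H^T)[2][2] = Σ_j H[2][j]·H[2][j] = (1)² + (-1)² + (1)² + (1)² + (-1)² + (1)² + (1)² + (1)² + (1)² + (1)² + (1)² + (1)² + (1)² + (1)² + (1)² + (-1)² = 1 + 1 + 1 + 1 + 1 + 1 + 1 + 1 + 1 + 1 + 1 + 1 + 1 + 1 + 1 + 1 = 16.
(H·H^T)[9][13] = Σ_j H[9][j]·H[13][j] = (1)·(1) + (1)·(1) + (-1)·(-1) + (1)·(1) + (-1)·(1) + (-1)·(1) + (-1)·(1) + (1)·(-1) + (-1)·(-1) + (1)·(1) + (1)·(1) + (-1)·(-1) + (-1)·(1) + (1)·(-1) + (1)·(-1) + (1)·(-1) = 1 + 1 + 1 + 1 + -1 + -1 + -1 + -1 + 1 + 1 + 1 + 1 + -1 + -1 + -1 + -1 = 0.
So rows 9 and 13 are orthogonal; the diagonal entry equals n = 16.

(2,2) entry = 16; (9,13) entry = 0.


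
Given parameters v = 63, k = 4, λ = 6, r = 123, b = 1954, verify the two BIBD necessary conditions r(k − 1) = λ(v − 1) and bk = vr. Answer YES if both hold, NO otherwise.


Condition (i): r(k − 1) = 123·3 = 369; λ(v − 1) = 6·62 = 372. Match? NO.
Condition (ii): bk = 1954·4 = 7816; vr = 63·123 = 7749. Match? NO.
Both conditions hold? NO.

NO


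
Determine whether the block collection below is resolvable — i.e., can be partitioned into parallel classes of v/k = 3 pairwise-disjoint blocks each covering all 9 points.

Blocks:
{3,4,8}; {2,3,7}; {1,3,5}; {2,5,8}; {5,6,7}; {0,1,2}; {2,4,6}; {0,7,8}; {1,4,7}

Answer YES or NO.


v = 9, block size k = 3, number of blocks = 9.
For resolvability, blocks must partition into parallel classes of size v/k = 3.
Total blocks must therefore be a multiple of 3: 9 = 3·3 + 0 ⇒ divisible ✓.
Consider block {2,3,7}. It intersects every other block in the collection, so no parallel class of size 3 can contain it.
Since every block must belong to some parallel class in a resolution, the collection cannot be partitioned into parallel classes.
Resolvable? NO.

NO


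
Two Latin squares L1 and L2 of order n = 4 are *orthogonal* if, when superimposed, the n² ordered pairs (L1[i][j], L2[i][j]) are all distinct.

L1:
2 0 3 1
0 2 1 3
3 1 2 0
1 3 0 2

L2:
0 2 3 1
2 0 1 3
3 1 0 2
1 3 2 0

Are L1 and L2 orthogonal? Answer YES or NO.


Form the n² = 16 superimposed pairs (L1[i][j], L2[i][j]), row by row (rows and columns indexed from 0):
row 0: (2,0) (0,2) (3,3) (1,1)
row 1: (0,2) (2,0) (1,1) (3,3)
row 2: (3,3) (1,1) (2,0) (0,2)
row 3: (1,1) (3,3) (0,2) (2,0)
Orthogonality requires all 16 pairs distinct.
But the pair (0,2) repeats: cell (0,1) has L1 = 0, L2 = 2, and cell (1,0) has L1 = 0, L2 = 2.
A repeated pair means some other pair never occurs (only 4 distinct pairs out of 16), so the squares are not orthogonal.
Conclusion: NO.

NO


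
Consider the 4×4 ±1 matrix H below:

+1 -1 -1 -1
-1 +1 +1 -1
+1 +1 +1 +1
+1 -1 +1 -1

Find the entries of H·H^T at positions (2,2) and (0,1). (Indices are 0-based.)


Row 0 of H: [1, -1, -1, -1].
Row 1 of H: [-1, 1, 1, -1].
Row 2 of H: [1, 1, 1, 1].
(H·H^T)[2][2] = Σ_j H[2][j]·H[2][j] = (1)² + (1)² + (1)² + (1)² = 1 + 1 + 1 + 1 = 4.
(H·H^T)[0][1] = Σ_j H[0][j]·H[1][j] = (1)·(-1) + (-1)·(1) + (-1)·(1) + (-1)·(-1) = -1 + -1 + -1 + 1 = -2.
Rows 0 and 1 are not orthogonal (dot product = -2 ≠ 0), so H is not a Hadamard matrix.

(2,2) entry = 4; (0,1) entry = -2.


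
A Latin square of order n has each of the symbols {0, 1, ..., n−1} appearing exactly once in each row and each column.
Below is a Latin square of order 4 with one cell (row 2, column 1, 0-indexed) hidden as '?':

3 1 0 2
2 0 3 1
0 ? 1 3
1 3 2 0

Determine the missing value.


Row 2 contains symbols [0, 1, 3] — missing [2].
Column 1 contains symbols [0, 1, 3] — missing [2].
The missing symbol must appear in both missing sets; intersection = [2].
Therefore the hidden value is 2.

Missing value = 2.


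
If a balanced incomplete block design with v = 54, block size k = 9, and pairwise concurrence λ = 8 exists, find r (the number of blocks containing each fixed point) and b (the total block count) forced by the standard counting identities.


Any 2-(v, k, λ) BIBD satisfies two necessary conditions:
  (i)  Each point sits in r blocks, and counting incidences through any fixed point gives r(k − 1) = λ(v − 1), so r = λ(v − 1)/(k − 1).
  (ii) Total incidences bk = vr, so b = vr/k.
Step 1: r = λ(v − 1)/(k − 1) = 8·(54 − 1)/(9 − 1) = 8·53/8 = 424/8 = 53.
Step 2: b = vr/k = 54·53/9 = 2862/9 = 318.
Check integrality: r = 53 ∈ Z ✓, b = 318 ∈ Z ✓.
(These identities are necessary conditions: they determine r and b for any design with these parameters, but do not by themselves prove that one exists.)

r = 53, b = 318.


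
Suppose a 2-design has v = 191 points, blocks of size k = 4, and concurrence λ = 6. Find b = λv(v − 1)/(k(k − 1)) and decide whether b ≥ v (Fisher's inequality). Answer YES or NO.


b = λv(v − 1)/(k(k − 1)) = 6·191·190/(4·3) = 217740/12 = 18145.
Compare with v = 191: b ≥ v, so Fisher's inequality holds.

YES


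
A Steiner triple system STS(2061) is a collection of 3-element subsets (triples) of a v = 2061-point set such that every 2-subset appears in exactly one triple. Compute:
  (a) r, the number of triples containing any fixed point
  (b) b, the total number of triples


An STS(v) is a 2-(v, 3, 1) BIBD: block size k = 3, λ = 1.
Replication: r(k − 1) = λ(v − 1) ⇒ r·2 = 2061 − 1 = 2060 ⇒ r = 1030.
Block count: bk = vr ⇒ b·3 = 2061·1030 = 2122830 ⇒ b = 707610.
(Check via b = v(v − 1)/6 = 2061·2060/6 = 4245660/6 = 707610.)

r = 1030, b = 707610.


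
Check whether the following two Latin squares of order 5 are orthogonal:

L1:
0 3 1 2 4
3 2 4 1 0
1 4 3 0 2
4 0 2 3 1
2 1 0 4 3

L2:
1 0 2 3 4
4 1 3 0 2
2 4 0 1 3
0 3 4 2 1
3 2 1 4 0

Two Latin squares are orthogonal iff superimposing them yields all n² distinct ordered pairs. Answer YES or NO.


Form the n² = 25 superimposed pairs (L1[i][j], L2[i][j]), row by row (rows and columns indexed from 0):
row 0: (0,1) (3,0) (1,2) (2,3) (4,4)
row 1: (3,4) (2,1) (4,3) (1,0) (0,2)
row 2: (1,2) (4,4) (3,0) (0,1) (2,3)
row 3: (4,0) (0,3) (2,4) (3,2) (1,1)
row 4: (2,3) (1,2) (0,1) (4,4) (3,0)
Orthogonality requires all 25 pairs distinct.
But the pair (1,2) repeats: cell (0,2) has L1 = 1, L2 = 2, and cell (2,0) has L1 = 1, L2 = 2.
A repeated pair means some other pair never occurs (only 15 distinct pairs out of 25), so the squares are not orthogonal.
Conclusion: NO.

NO


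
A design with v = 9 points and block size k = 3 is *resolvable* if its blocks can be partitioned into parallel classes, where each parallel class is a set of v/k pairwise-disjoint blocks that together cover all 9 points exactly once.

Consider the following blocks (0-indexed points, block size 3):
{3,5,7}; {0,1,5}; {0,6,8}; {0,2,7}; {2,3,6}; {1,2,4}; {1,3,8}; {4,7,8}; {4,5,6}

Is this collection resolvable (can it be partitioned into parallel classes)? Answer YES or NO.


v = 9, block size k = 3, number of blocks = 9.
For resolvability, blocks must partition into parallel classes of size v/k = 3.
Total blocks must therefore be a multiple of 3: 9 = 3·3 + 0 ⇒ divisible ✓.
Greedy packing gives 3 candidate class(es). Each should be a full parallel class (size 3, covers all 9 points).
  Class 1 (3 blocks): {3,5,7}; {0,6,8}; {1,2,4}. Points covered: [0, 1, 2, 3, 4, 5, 6, 7, 8].
  Class 2 (3 blocks): {0,1,5}; {2,3,6}; {4,7,8}. Points covered: [0, 1, 2, 3, 4, 5, 6, 7, 8].
  Class 3 (3 blocks): {0,2,7}; {1,3,8}; {4,5,6}. Points covered: [0, 1, 2, 3, 4, 5, 6, 7, 8].
All classes full (size 3)? YES. All classes cover every point? YES.
Resolvable? YES.

YES


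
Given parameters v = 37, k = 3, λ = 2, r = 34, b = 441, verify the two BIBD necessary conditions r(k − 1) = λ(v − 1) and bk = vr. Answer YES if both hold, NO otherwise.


Condition (i): r(k − 1) = 34·2 = 68; λ(v − 1) = 2·36 = 72. Match? NO.
Condition (ii): bk = 441·3 = 1323; vr = 37·34 = 1258. Match? NO.
Both conditions hold? NO.

NO


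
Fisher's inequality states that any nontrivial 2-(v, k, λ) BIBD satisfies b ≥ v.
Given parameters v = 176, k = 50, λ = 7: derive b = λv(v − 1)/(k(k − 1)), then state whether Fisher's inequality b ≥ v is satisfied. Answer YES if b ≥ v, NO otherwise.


b = λv(v − 1)/(k(k − 1)) = 7·176·175/(50·49) = 215600/2450 = 88.
Compare with v = 176: b < v, so Fisher's inequality fails.

NO


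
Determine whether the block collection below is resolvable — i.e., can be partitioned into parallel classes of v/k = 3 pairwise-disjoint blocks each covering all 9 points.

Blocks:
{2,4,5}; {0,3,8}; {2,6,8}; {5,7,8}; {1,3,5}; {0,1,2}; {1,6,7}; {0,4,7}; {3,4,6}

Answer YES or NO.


v = 9, block size k = 3, number of blocks = 9.
For resolvability, blocks must partition into parallel classes of size v/k = 3.
Total blocks must therefore be a multiple of 3: 9 = 3·3 + 0 ⇒ divisible ✓.
Greedy packing gives 3 candidate class(es). Each should be a full parallel class (size 3, covers all 9 points).
  Class 1 (3 blocks): {2,4,5}; {0,3,8}; {1,6,7}. Points covered: [0, 1, 2, 3, 4, 5, 6, 7, 8].
  Class 2 (3 blocks): {2,6,8}; {1,3,5}; {0,4,7}. Points covered: [0, 1, 2, 3, 4, 5, 6, 7, 8].
  Class 3 (3 blocks): {5,7,8}; {0,1,2}; {3,4,6}. Points covered: [0, 1, 2, 3, 4, 5, 6, 7, 8].
All classes full (size 3)? YES. All classes cover every point? YES.
Resolvable? YES.

YES


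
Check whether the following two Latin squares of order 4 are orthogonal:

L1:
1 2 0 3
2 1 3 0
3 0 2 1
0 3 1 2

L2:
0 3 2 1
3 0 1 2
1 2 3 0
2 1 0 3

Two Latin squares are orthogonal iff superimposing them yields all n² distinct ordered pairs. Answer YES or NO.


Form the n² = 16 superimposed pairs (L1[i][j], L2[i][j]), row by row (rows and columns indexed from 0):
row 0: (1,0) (2,3) (0,2) (3,1)
row 1: (2,3) (1,0) (3,1) (0,2)
row 2: (3,1) (0,2) (2,3) (1,0)
row 3: (0,2) (3,1) (1,0) (2,3)
Orthogonality requires all 16 pairs distinct.
But the pair (2,3) repeats: cell (0,1) has L1 = 2, L2 = 3, and cell (1,0) has L1 = 2, L2 = 3.
A repeated pair means some other pair never occurs (only 4 distinct pairs out of 16), so the squares are not orthogonal.
Conclusion: NO.

NO


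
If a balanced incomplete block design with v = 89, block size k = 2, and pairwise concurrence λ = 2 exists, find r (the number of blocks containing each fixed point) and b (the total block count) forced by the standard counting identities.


Any 2-(v, k, λ) BIBD satisfies two necessary conditions:
  (i)  Each point sits in r blocks, and counting incidences through any fixed point gives r(k − 1) = λ(v − 1), so r = λ(v − 1)/(k − 1).
  (ii) Total incidences bk = vr, so b = vr/k.
Step 1: r = λ(v − 1)/(k − 1) = 2·(89 − 1)/(2 − 1) = 2·88/1 = 176/1 = 176.
Step 2: b = vr/k = 89·176/2 = 15664/2 = 7832.
Check integrality: r = 176 ∈ Z ✓, b = 7832 ∈ Z ✓.
(These identities are necessary conditions: they determine r and b for any design with these parameters, but do not by themselves prove that one exists.)

r = 176, b = 7832.


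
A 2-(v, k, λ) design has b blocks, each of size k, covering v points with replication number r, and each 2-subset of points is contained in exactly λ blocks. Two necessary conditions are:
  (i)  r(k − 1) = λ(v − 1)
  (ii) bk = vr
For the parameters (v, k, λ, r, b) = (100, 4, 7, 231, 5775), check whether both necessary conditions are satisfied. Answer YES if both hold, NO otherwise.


Condition (i): r(k − 1) = 231·3 = 693; λ(v − 1) = 7·99 = 693. Match? YES.
Condition (ii): bk = 5775·4 = 23100; vr = 100·231 = 23100. Match? YES.
Both conditions hold? YES.

YES
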